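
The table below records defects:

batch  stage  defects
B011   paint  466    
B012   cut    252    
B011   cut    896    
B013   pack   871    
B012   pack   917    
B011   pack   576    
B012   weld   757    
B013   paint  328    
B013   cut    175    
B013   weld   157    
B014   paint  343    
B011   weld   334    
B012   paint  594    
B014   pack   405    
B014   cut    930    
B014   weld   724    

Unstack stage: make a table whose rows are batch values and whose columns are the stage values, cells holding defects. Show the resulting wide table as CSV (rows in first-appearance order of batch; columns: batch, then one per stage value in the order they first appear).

batch,paint,cut,pack,weld
B011,466,896,576,334
B012,594,252,917,757
B013,328,175,871,157
B014,343,930,405,724

Columns: batch plus the 4 distinct stage values (paint, cut, pack, weld).
For example, row B011 column paint takes defects=466 from the long row (B011, paint).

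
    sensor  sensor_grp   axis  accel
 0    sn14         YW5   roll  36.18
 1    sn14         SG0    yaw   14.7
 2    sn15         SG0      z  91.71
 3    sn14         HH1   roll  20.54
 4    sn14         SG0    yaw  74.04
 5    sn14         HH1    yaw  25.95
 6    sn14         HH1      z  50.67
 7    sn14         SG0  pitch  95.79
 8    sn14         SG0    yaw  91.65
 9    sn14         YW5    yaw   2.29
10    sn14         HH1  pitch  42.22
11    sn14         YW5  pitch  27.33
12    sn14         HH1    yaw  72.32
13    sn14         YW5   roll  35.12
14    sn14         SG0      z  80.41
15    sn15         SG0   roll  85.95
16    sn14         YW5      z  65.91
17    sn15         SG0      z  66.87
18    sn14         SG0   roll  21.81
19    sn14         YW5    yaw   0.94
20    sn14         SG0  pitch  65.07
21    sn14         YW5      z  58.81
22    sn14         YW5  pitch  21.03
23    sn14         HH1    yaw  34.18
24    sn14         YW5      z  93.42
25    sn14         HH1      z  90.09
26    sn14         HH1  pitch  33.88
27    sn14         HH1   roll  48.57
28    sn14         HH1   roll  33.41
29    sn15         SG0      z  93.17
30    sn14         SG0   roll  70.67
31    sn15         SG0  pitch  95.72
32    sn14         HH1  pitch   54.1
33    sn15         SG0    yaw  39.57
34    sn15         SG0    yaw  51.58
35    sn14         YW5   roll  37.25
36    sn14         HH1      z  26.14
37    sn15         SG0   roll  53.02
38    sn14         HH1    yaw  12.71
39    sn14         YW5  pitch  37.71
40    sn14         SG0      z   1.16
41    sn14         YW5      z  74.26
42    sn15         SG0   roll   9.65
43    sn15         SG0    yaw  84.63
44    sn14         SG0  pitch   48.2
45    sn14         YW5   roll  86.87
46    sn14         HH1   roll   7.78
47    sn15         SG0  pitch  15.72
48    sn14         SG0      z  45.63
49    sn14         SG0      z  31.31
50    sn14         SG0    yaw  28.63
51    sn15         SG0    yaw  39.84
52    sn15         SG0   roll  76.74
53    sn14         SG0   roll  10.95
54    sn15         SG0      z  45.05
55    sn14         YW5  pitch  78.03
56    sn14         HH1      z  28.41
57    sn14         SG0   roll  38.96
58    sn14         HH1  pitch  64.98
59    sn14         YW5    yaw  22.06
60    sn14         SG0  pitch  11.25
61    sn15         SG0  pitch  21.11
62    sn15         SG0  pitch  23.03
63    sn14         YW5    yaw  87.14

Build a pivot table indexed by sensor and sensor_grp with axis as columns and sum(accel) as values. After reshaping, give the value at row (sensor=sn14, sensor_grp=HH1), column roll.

Rows with sensor=sn14, sensor_grp=HH1 and axis=roll: accel values are 20.54, 48.57, 33.41, 7.78.
20.54 + 48.57 + 33.41 + 7.78 = 110.30.

110.30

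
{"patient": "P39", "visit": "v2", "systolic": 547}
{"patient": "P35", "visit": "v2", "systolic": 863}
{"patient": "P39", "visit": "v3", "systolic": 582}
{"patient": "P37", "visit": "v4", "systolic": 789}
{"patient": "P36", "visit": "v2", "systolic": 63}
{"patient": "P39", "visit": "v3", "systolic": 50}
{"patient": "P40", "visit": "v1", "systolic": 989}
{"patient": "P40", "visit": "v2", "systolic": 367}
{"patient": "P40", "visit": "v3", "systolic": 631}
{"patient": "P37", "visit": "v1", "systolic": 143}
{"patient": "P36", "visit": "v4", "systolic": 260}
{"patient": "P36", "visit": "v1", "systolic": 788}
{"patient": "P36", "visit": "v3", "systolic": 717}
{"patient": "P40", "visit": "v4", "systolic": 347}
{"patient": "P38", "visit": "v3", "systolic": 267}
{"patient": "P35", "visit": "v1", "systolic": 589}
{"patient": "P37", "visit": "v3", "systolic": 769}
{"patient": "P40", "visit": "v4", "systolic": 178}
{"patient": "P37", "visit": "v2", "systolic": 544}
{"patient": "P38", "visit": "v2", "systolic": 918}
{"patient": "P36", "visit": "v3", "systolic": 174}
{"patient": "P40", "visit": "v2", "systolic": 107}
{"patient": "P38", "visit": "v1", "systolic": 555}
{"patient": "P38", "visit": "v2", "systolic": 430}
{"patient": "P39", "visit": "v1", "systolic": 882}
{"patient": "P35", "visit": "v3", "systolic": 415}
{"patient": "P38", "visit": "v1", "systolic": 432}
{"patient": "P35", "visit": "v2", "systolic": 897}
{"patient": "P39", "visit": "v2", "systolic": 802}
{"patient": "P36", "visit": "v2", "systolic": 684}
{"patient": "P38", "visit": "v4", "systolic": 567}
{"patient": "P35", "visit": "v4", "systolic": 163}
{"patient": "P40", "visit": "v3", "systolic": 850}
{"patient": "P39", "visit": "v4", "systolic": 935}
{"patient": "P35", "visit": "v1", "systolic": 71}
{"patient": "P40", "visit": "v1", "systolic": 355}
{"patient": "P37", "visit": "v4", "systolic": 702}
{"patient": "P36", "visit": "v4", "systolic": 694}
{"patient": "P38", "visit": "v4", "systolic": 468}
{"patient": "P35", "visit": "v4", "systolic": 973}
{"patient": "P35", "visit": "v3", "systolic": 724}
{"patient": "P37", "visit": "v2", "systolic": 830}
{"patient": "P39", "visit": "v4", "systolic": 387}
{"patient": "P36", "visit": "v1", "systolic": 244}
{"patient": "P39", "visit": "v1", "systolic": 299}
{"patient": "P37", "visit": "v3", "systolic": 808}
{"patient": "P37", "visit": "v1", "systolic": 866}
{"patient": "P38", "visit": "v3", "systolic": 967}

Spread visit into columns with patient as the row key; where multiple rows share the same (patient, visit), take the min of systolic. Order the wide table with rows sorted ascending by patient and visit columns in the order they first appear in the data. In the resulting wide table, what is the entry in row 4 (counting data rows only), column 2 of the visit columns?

With rows sorted ascending by patient, row 4 is patient=P38. visit columns in first-appearance order: v2, v3, v4, v1; column 2 is v3.
Long rows with patient=P38, visit=v3: min(267, 967) = 267.

267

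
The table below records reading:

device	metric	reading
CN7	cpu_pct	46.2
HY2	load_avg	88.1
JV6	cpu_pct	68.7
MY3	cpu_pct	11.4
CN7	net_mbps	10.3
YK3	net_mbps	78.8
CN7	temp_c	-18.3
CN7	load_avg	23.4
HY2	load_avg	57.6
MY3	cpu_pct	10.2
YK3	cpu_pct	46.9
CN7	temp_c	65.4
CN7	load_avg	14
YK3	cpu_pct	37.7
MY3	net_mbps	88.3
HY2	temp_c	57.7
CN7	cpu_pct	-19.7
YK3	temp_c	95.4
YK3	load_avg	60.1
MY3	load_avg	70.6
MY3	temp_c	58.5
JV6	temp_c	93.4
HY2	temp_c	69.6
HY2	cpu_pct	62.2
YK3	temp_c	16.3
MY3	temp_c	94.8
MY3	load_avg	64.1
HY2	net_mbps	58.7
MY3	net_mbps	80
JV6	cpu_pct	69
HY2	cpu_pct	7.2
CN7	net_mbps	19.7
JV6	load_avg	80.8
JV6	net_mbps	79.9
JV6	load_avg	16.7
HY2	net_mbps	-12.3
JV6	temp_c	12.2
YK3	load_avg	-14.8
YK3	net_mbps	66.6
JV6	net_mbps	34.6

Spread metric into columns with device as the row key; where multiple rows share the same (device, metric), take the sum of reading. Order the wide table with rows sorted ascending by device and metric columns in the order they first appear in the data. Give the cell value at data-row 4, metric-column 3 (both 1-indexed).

168.3

With rows sorted ascending by device, row 4 is device=MY3. metric columns in first-appearance order: cpu_pct, load_avg, net_mbps, temp_c; column 3 is net_mbps.
Long rows with device=MY3, metric=net_mbps: 88.3 + 80 = 168.3.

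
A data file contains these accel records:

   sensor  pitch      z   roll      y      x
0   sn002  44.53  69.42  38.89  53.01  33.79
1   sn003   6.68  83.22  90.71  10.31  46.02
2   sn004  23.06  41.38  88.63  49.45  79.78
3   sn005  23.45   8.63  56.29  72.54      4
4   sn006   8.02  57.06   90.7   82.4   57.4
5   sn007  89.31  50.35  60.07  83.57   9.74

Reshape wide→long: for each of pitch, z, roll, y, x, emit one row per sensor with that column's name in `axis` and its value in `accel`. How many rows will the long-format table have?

30

6 sensor values × 5 melted columns = 30 rows.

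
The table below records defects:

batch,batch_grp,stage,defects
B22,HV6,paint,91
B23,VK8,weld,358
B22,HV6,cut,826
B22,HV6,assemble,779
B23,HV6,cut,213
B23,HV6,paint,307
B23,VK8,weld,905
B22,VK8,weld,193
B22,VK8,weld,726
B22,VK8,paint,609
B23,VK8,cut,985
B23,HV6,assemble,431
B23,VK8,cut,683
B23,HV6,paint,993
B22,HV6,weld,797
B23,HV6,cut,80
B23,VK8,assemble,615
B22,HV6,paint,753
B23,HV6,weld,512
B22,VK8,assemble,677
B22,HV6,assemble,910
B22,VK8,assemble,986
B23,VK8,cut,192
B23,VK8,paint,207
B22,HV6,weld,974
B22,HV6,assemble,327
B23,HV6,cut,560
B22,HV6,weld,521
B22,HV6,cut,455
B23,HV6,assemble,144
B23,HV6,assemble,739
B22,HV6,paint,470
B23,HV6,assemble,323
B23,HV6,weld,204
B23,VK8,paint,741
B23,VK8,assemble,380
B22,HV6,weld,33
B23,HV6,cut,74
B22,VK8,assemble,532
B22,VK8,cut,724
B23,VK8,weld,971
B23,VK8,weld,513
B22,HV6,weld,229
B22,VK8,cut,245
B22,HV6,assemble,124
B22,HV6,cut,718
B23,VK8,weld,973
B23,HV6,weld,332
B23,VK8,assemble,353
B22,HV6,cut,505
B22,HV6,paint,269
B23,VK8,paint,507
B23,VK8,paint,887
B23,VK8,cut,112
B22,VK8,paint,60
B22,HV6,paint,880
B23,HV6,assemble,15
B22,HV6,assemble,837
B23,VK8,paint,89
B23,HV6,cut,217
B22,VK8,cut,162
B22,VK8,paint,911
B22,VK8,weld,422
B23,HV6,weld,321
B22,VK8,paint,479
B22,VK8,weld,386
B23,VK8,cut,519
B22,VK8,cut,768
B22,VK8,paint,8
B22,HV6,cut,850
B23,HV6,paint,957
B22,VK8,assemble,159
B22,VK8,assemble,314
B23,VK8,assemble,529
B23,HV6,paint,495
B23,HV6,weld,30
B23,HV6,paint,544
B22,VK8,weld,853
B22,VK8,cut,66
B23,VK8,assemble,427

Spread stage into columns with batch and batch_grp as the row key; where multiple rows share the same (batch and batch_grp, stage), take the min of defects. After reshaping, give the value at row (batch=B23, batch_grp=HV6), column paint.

307

Rows with batch=B23, batch_grp=HV6 and stage=paint: defects values are 307, 993, 957, 495, 544.
min(307, 993, 957, 495, 544) = 307.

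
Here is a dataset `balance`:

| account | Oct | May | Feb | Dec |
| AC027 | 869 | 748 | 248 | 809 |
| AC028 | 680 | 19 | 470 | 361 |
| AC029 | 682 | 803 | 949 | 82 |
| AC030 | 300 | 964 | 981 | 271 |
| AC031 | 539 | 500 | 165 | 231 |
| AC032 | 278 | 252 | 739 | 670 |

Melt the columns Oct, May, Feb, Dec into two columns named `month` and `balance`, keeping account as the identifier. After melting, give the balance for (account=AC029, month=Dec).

82

Unpivoting turns each (account, wide-column) pair into one long row.
The wide cell at row AC029, column Dec holds 82, so the long row (AC029, Dec) has balance=82.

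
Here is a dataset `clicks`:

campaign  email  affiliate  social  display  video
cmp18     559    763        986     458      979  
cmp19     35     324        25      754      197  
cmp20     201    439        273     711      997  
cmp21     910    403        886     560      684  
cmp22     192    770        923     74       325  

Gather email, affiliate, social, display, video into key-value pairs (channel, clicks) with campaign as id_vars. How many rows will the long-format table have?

25

5 campaign values × 5 melted columns = 25 rows.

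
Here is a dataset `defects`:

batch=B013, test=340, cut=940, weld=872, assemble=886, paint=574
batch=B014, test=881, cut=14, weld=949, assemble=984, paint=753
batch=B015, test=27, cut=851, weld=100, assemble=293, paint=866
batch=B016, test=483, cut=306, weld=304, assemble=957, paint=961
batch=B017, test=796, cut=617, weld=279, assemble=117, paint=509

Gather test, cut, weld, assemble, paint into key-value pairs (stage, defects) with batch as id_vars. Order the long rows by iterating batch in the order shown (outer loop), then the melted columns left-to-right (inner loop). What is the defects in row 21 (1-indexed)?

25 rows total (5 × 5). Row 21: index ⌊(21-1)/5⌋ = 4 into batch → B017; (21-1) mod 5 = 0 into the melted columns → test.
So row 21 is (B017, test, 796); defects = 796.

796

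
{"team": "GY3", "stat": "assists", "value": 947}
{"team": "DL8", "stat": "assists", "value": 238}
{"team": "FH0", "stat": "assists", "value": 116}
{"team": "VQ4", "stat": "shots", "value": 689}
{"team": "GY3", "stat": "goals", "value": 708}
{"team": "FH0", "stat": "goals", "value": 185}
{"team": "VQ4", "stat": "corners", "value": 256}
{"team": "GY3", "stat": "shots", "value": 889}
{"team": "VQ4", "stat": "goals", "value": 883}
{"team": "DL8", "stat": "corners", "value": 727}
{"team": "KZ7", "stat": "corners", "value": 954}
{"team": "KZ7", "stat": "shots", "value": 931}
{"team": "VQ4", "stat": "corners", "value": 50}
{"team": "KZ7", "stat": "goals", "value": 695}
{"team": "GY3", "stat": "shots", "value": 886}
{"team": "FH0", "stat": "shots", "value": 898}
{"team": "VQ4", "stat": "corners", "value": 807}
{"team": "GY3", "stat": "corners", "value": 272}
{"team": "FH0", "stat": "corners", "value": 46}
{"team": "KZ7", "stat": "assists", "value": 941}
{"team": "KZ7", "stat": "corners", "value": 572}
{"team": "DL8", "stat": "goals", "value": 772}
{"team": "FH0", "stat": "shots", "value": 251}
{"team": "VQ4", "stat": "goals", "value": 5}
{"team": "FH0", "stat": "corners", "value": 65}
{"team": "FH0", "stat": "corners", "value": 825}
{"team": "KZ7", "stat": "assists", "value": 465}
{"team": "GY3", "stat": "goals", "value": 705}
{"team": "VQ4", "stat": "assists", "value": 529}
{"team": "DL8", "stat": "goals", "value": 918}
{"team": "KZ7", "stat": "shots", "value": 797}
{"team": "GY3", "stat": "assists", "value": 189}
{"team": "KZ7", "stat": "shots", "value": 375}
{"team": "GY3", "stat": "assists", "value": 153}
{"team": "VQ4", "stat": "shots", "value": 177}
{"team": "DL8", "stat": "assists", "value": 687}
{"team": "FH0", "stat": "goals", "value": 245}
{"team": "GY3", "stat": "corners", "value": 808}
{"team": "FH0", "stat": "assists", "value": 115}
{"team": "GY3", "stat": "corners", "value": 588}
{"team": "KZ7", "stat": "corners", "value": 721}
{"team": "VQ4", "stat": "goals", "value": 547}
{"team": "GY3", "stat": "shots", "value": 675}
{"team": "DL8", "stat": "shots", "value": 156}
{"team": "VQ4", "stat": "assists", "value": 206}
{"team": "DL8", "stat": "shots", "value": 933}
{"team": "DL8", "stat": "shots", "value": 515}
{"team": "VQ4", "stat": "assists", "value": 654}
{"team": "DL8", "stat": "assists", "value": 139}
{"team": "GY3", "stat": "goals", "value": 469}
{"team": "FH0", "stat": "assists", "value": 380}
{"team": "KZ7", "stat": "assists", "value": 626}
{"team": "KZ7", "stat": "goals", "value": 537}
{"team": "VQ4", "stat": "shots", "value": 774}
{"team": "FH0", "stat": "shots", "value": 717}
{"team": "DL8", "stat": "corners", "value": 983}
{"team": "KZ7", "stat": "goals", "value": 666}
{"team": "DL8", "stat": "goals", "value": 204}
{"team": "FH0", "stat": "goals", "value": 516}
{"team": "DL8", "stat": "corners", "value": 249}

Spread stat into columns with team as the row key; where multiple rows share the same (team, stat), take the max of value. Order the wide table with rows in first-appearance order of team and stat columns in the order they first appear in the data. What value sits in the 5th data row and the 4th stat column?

With rows in first-appearance order of team, row 5 is team=KZ7. stat columns in first-appearance order: assists, shots, goals, corners; column 4 is corners.
Long rows with team=KZ7, stat=corners: max(954, 572, 721) = 954.

954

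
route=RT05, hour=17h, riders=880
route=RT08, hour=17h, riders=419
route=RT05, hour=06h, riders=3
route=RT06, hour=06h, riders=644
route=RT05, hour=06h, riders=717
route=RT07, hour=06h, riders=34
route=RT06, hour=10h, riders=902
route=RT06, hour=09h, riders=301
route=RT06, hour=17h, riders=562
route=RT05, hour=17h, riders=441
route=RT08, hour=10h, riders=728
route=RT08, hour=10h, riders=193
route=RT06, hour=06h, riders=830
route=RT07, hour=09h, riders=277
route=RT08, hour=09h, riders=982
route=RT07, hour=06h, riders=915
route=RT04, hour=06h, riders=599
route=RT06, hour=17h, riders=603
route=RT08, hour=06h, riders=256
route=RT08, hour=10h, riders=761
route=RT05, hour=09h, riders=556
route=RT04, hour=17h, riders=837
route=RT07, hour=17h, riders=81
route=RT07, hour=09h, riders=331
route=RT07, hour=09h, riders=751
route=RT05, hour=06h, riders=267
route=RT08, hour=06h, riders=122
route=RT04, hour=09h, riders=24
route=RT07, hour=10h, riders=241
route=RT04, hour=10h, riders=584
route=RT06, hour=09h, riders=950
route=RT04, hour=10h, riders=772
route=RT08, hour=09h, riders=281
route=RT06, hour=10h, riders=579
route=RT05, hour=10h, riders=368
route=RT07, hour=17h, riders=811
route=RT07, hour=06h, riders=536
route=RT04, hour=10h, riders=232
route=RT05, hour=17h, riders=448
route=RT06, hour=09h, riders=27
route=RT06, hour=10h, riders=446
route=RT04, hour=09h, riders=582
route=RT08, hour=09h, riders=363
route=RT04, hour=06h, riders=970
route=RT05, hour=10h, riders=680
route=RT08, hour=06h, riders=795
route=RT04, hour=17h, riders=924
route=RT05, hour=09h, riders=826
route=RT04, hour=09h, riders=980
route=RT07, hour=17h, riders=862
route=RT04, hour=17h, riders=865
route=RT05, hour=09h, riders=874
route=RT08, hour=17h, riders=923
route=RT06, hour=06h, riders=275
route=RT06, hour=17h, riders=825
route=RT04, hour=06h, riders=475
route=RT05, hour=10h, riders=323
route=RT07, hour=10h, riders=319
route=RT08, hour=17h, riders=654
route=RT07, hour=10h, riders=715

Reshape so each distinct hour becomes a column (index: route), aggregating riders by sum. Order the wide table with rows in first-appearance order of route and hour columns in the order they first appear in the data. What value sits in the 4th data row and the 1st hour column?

With rows in first-appearance order of route, row 4 is route=RT07. hour columns in first-appearance order: 17h, 06h, 10h, 09h; column 1 is 17h.
Long rows with route=RT07, hour=17h: 81 + 811 + 862 = 1754.

1754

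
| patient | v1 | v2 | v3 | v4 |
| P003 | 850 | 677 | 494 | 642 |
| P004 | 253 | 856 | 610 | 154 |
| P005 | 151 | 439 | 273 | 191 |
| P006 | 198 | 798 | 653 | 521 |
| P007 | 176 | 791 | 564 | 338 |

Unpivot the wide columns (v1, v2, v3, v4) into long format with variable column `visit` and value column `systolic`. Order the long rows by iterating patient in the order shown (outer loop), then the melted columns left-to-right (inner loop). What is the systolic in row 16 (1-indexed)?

521

20 rows total (5 × 4). Row 16: index ⌊(16-1)/4⌋ = 3 into patient → P006; (16-1) mod 4 = 3 into the melted columns → v4.
So row 16 is (P006, v4, 521); systolic = 521.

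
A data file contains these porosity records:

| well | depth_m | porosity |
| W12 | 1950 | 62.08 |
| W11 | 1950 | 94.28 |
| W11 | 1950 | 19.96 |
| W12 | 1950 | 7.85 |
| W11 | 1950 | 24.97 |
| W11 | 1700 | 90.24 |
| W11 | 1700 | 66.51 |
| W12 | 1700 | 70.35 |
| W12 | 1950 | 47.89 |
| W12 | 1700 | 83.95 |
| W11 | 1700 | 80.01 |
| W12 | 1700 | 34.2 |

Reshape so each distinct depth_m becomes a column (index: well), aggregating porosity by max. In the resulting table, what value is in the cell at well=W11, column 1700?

90.24

Rows with well=W11 and depth_m=1700: porosity values are 90.24, 66.51, 80.01.
max(90.24, 66.51, 80.01) = 90.24.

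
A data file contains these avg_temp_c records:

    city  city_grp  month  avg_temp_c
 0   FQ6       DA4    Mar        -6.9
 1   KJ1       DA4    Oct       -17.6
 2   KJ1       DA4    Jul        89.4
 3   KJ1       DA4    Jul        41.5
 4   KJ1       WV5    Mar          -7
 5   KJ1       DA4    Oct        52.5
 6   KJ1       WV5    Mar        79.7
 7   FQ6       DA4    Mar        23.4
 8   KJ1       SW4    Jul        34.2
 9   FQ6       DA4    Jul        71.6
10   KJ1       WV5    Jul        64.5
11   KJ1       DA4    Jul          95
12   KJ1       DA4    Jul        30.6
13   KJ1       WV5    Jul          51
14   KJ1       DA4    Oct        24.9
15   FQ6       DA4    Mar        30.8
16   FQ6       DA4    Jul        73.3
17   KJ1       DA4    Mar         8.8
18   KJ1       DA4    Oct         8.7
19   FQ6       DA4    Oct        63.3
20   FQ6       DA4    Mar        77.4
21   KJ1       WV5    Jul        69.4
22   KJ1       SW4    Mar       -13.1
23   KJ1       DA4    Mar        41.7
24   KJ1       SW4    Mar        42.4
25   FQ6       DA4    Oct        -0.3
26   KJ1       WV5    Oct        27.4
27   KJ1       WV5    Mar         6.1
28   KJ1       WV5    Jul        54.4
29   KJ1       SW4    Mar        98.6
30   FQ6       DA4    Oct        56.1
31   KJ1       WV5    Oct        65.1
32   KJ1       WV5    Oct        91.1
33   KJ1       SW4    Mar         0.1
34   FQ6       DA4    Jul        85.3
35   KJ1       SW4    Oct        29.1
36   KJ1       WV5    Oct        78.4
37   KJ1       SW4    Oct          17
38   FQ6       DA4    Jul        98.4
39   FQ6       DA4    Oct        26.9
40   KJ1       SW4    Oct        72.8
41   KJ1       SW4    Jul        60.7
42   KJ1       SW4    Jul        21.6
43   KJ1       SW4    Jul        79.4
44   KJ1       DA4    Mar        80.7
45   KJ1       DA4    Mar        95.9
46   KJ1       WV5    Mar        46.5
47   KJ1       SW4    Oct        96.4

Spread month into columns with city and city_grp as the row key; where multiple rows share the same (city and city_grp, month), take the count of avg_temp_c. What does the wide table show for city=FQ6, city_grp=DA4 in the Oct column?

4

Rows with city=FQ6, city_grp=DA4 and month=Oct: avg_temp_c values are 63.3, -0.3, 56.1, 26.9.
4 rows match — count = 4.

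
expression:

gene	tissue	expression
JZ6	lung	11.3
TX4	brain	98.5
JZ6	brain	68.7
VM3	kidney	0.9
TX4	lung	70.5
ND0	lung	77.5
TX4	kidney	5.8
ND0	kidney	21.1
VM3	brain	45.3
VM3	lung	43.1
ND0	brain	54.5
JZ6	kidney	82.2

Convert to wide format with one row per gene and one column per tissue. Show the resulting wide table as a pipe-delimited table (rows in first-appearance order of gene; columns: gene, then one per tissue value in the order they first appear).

Columns: gene plus the 3 distinct tissue values (lung, brain, kidney).
For example, row JZ6 column lung takes expression=11.3 from the long row (JZ6, lung).

| gene | lung | brain | kidney |
| JZ6 | 11.3 | 68.7 | 82.2 |
| TX4 | 70.5 | 98.5 | 5.8 |
| VM3 | 43.1 | 45.3 | 0.9 |
| ND0 | 77.5 | 54.5 | 21.1 |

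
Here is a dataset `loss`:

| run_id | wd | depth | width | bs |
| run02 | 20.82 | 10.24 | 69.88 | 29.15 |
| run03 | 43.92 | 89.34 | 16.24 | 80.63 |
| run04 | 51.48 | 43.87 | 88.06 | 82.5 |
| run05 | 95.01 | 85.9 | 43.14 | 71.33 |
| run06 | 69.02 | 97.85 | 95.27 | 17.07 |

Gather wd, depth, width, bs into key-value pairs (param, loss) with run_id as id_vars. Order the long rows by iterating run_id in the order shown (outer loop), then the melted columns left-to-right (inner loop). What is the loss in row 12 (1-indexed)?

82.5

20 rows total (5 × 4). Row 12: index ⌊(12-1)/4⌋ = 2 into run_id → run04; (12-1) mod 4 = 3 into the melted columns → bs.
So row 12 is (run04, bs, 82.5); loss = 82.5.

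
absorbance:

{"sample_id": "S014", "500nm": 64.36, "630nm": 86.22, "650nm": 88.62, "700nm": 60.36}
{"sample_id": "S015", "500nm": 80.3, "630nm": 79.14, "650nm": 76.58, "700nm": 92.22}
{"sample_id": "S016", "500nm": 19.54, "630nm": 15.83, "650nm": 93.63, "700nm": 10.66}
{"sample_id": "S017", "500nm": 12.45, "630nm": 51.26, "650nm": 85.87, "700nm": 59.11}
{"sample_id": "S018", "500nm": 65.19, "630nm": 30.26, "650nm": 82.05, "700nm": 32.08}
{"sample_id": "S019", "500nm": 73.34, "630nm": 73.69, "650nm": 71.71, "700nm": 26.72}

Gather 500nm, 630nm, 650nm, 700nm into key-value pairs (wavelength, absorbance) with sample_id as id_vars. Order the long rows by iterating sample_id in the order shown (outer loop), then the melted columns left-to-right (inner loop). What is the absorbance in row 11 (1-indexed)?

93.63

24 rows total (6 × 4). Row 11: index ⌊(11-1)/4⌋ = 2 into sample_id → S016; (11-1) mod 4 = 2 into the melted columns → 650nm.
So row 11 is (S016, 650nm, 93.63); absorbance = 93.63.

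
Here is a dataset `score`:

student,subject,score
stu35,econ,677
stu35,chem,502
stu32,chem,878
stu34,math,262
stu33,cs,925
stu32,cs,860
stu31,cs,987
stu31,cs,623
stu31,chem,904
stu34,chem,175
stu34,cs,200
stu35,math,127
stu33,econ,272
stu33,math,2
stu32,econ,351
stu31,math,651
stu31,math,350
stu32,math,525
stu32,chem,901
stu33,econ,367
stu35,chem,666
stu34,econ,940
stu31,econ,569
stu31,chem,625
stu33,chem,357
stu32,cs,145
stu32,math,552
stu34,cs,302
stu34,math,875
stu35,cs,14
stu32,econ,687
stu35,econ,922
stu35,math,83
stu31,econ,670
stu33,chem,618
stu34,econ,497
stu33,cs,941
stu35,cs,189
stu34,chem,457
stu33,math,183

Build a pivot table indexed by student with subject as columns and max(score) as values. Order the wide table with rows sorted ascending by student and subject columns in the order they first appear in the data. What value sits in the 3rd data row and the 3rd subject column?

183

With rows sorted ascending by student, row 3 is student=stu33. subject columns in first-appearance order: econ, chem, math, cs; column 3 is math.
Long rows with student=stu33, subject=math: max(2, 183) = 183.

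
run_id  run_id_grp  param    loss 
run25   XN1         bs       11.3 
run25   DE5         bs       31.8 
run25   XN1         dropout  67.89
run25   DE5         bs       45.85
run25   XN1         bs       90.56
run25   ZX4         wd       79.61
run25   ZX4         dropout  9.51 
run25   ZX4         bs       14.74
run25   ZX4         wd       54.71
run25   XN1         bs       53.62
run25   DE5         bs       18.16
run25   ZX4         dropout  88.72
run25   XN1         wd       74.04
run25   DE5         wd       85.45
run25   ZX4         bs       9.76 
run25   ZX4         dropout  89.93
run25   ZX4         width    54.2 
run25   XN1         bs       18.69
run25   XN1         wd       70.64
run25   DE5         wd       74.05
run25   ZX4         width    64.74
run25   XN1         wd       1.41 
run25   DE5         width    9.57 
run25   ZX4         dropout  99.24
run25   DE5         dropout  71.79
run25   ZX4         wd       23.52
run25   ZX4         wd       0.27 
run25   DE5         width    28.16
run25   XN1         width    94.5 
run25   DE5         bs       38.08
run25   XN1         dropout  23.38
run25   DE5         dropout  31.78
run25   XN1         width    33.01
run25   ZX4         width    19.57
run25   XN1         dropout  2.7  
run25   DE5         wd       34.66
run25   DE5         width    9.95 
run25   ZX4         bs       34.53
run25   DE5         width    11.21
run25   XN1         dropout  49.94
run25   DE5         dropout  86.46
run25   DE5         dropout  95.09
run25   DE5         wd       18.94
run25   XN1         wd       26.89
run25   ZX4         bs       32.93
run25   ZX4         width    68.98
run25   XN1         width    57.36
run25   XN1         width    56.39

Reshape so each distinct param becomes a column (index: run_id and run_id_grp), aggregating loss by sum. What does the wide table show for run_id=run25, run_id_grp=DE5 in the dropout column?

285.12

Rows with run_id=run25, run_id_grp=DE5 and param=dropout: loss values are 71.79, 31.78, 86.46, 95.09.
71.79 + 31.78 + 86.46 + 95.09 = 285.12.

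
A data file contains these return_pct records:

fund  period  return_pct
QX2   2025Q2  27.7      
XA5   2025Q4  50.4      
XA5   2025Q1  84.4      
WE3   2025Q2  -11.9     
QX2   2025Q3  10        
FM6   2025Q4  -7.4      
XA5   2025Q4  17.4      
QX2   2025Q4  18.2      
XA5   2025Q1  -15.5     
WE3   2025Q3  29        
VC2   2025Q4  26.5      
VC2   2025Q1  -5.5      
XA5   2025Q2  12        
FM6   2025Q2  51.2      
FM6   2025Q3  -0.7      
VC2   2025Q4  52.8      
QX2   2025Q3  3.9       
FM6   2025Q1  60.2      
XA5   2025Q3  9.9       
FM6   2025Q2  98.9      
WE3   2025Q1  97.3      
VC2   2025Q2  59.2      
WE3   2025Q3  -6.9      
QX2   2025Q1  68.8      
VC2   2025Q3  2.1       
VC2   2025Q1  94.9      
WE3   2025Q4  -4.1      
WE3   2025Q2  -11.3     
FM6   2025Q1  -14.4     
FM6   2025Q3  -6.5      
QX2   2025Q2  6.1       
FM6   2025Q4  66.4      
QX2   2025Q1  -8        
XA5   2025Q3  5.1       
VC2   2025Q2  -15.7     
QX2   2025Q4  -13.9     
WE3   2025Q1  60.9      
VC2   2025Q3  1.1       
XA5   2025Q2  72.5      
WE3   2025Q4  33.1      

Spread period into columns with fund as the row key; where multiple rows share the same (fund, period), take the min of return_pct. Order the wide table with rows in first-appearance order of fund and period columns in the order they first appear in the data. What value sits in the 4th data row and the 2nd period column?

-7.4

With rows in first-appearance order of fund, row 4 is fund=FM6. period columns in first-appearance order: 2025Q2, 2025Q4, 2025Q1, 2025Q3; column 2 is 2025Q4.
Long rows with fund=FM6, period=2025Q4: min(-7.4, 66.4) = -7.4.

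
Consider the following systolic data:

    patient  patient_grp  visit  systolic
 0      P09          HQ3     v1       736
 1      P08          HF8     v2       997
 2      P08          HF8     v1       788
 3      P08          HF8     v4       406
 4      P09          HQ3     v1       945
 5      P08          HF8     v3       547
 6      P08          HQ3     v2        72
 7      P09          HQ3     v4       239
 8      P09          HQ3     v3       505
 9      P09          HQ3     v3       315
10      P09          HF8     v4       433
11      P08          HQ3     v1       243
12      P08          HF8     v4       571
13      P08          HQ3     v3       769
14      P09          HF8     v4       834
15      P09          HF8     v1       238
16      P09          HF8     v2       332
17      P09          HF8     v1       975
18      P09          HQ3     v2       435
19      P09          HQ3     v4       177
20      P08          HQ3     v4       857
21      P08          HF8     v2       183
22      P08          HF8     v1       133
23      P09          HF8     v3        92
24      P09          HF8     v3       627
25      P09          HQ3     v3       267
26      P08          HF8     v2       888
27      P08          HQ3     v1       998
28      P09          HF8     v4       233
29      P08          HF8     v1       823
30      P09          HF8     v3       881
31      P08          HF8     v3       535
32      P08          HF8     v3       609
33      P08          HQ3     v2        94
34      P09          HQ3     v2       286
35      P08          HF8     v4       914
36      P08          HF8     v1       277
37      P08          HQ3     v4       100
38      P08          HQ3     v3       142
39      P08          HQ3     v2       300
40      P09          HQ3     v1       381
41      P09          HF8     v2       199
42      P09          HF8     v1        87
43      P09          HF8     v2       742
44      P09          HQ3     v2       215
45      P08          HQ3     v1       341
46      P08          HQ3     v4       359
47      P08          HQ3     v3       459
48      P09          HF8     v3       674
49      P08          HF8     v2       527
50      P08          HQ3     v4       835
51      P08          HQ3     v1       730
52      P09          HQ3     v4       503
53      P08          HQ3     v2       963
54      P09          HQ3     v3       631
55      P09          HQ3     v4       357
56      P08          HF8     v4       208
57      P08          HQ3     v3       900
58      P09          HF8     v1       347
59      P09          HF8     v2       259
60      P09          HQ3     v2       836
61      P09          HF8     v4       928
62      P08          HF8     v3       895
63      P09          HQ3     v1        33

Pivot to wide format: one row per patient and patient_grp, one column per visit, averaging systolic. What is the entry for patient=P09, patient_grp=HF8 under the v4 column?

607

Rows with patient=P09, patient_grp=HF8 and visit=v4: systolic values are 433, 834, 233, 928.
(433 + 834 + 233 + 928) / 4 = 607.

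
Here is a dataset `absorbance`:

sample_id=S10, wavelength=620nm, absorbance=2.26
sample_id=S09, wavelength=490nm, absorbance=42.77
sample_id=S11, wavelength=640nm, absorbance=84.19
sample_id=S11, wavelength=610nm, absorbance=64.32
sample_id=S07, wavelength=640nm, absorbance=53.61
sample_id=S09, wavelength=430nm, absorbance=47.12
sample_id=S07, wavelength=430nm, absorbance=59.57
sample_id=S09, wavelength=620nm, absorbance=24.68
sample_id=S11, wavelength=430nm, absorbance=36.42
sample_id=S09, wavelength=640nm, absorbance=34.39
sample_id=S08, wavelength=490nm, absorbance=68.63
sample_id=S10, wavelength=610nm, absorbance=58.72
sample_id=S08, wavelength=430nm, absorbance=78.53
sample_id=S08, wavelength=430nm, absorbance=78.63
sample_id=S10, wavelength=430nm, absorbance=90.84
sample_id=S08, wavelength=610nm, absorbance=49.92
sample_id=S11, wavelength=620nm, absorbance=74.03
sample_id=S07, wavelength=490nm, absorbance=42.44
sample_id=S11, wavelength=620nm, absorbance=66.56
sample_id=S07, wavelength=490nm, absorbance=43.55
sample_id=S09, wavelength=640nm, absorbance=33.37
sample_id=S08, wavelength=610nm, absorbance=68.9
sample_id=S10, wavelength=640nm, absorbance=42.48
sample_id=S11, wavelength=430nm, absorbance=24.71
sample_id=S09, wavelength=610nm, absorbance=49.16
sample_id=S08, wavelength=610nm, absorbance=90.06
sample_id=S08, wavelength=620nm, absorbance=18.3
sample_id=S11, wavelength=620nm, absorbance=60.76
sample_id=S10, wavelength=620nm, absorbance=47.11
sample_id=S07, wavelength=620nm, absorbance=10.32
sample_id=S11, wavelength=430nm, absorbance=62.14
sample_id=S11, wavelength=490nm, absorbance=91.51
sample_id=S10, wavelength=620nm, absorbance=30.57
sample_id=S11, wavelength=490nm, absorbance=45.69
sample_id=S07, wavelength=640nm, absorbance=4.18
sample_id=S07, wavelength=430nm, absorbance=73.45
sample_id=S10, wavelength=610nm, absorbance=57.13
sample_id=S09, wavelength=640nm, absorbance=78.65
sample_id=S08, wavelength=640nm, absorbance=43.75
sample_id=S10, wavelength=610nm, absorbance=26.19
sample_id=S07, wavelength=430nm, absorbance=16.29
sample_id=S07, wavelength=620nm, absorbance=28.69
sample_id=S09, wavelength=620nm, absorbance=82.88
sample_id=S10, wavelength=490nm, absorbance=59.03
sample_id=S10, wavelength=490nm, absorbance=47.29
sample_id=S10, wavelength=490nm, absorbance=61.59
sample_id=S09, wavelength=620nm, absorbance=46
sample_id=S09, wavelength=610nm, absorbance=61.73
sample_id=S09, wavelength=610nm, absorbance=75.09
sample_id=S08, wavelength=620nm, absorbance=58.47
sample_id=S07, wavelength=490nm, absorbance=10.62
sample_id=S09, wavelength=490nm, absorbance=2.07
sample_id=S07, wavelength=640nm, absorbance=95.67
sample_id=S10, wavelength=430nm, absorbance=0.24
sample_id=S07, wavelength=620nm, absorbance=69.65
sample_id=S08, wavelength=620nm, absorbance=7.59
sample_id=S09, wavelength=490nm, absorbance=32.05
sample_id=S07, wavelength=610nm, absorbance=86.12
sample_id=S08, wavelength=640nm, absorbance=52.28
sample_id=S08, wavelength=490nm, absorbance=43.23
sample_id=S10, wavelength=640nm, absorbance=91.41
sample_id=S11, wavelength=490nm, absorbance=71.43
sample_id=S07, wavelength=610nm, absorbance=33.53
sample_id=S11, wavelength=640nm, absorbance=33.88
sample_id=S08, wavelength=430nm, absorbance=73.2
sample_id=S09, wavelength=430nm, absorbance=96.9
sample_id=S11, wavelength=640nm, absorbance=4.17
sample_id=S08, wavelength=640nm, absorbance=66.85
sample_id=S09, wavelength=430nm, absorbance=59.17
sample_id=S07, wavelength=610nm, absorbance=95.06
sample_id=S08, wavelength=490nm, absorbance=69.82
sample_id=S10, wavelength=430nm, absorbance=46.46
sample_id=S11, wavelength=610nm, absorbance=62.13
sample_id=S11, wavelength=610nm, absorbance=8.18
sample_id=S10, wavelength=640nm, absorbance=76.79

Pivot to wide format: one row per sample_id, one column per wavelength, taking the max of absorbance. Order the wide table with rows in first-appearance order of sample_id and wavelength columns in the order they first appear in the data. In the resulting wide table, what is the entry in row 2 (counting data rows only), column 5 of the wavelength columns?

With rows in first-appearance order of sample_id, row 2 is sample_id=S09. wavelength columns in first-appearance order: 620nm, 490nm, 640nm, 610nm, 430nm; column 5 is 430nm.
Long rows with sample_id=S09, wavelength=430nm: max(47.12, 96.9, 59.17) = 96.9.

96.9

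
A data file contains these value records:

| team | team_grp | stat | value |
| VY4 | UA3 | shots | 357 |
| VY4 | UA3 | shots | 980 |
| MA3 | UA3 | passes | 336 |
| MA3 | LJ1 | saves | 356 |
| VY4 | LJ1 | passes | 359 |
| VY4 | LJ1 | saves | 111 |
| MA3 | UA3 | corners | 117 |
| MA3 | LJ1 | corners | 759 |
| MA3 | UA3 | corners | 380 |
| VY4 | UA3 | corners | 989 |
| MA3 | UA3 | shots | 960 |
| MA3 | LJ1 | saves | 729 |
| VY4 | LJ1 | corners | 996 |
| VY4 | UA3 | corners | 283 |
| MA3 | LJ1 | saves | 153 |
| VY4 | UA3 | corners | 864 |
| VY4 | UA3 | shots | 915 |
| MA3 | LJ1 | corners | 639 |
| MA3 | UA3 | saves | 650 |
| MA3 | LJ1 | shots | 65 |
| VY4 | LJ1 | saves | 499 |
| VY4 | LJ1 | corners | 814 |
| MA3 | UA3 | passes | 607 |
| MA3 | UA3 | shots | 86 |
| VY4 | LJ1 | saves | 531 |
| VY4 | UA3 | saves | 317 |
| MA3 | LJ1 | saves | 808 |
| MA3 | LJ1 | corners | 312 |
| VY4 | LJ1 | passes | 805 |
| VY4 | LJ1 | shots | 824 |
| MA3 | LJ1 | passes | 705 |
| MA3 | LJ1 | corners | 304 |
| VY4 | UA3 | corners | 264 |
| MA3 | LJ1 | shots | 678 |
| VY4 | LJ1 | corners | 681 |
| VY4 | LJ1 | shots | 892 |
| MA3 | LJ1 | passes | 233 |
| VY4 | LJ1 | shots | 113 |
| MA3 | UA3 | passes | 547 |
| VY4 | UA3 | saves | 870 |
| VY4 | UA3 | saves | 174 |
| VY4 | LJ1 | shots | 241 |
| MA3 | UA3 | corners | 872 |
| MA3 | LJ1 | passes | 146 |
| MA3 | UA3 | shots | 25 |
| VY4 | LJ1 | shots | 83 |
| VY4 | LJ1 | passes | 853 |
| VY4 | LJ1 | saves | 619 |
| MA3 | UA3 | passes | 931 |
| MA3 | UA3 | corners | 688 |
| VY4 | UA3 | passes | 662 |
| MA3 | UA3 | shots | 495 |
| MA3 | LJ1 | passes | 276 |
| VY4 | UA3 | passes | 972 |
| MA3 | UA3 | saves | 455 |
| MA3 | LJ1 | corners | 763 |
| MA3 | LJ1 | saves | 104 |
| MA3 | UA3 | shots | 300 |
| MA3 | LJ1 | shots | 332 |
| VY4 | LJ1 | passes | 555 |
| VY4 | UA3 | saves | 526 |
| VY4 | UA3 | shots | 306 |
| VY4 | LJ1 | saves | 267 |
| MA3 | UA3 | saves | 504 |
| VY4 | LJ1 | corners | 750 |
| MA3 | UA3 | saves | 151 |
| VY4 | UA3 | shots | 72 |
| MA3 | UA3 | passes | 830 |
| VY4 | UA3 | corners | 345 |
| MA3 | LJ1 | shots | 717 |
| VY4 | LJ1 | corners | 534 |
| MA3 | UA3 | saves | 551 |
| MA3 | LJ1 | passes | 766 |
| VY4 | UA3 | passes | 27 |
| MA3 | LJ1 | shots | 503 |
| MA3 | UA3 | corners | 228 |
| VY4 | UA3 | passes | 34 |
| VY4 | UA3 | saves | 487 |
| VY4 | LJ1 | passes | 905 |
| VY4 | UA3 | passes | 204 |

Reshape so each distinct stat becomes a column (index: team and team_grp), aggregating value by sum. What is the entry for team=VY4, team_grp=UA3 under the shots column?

2630

Rows with team=VY4, team_grp=UA3 and stat=shots: value values are 357, 980, 915, 306, 72.
357 + 980 + 915 + 306 + 72 = 2630.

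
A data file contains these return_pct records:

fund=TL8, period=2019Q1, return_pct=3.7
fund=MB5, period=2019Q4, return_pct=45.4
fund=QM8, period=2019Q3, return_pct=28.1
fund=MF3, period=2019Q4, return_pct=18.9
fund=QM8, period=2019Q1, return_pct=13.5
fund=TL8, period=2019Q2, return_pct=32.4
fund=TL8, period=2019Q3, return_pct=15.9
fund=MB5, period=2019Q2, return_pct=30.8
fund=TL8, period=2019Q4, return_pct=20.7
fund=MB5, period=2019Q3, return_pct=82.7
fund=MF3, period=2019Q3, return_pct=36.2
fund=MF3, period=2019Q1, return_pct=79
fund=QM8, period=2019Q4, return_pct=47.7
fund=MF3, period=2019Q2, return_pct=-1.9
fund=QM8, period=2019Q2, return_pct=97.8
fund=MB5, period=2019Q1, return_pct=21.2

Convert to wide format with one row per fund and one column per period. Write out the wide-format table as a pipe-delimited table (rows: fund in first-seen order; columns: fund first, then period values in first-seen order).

| fund | 2019Q1 | 2019Q4 | 2019Q3 | 2019Q2 |
| TL8 | 3.7 | 20.7 | 15.9 | 32.4 |
| MB5 | 21.2 | 45.4 | 82.7 | 30.8 |
| QM8 | 13.5 | 47.7 | 28.1 | 97.8 |
| MF3 | 79 | 18.9 | 36.2 | -1.9 |

Columns: fund plus the 4 distinct period values (2019Q1, 2019Q4, 2019Q3, 2019Q2).
For example, row TL8 column 2019Q1 takes return_pct=3.7 from the long row (TL8, 2019Q1).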